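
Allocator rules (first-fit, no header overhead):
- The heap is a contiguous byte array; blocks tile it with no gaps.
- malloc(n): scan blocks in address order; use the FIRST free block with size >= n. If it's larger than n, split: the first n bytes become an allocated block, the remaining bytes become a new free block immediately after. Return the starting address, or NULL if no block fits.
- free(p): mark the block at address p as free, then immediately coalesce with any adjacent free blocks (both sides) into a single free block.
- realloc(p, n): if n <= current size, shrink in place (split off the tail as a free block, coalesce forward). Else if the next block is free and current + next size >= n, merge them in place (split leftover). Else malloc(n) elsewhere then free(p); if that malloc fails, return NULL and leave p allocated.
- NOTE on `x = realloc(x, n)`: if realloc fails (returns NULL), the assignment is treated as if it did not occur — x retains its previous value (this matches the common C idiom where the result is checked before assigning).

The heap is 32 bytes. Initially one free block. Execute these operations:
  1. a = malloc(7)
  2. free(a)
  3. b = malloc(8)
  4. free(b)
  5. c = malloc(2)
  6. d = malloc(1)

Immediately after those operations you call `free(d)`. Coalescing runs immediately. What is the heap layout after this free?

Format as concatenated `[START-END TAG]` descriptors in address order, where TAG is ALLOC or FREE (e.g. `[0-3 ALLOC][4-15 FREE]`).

Op 1: a = malloc(7) -> a = 0; heap: [0-6 ALLOC][7-31 FREE]
Op 2: free(a) -> (freed a); heap: [0-31 FREE]
Op 3: b = malloc(8) -> b = 0; heap: [0-7 ALLOC][8-31 FREE]
Op 4: free(b) -> (freed b); heap: [0-31 FREE]
Op 5: c = malloc(2) -> c = 0; heap: [0-1 ALLOC][2-31 FREE]
Op 6: d = malloc(1) -> d = 2; heap: [0-1 ALLOC][2-2 ALLOC][3-31 FREE]
free(d): d = 2 -> block [2-2 ALLOC]; mark free, coalesce with adjacent free neighbors -> [0-1 ALLOC][2-31 FREE]

Answer: [0-1 ALLOC][2-31 FREE]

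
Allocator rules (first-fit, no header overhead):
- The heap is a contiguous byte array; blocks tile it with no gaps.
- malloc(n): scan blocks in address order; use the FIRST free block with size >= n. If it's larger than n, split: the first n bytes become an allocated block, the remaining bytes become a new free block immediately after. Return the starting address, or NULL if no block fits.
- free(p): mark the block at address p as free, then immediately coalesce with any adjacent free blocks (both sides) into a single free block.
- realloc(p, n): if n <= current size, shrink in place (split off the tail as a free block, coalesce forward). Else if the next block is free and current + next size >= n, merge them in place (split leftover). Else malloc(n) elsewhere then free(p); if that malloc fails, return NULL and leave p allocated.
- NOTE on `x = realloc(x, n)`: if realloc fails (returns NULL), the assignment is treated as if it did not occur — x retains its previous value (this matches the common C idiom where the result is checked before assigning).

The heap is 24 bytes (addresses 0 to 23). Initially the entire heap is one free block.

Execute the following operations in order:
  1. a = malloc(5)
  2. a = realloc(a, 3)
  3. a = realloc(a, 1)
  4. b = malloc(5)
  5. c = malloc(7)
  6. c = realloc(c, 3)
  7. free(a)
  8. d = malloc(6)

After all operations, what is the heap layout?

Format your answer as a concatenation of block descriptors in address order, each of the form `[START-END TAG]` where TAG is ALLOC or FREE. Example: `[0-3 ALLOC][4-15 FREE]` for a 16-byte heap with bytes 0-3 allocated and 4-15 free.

Op 1: a = malloc(5) -> a = 0; heap: [0-4 ALLOC][5-23 FREE]
Op 2: a = realloc(a, 3) -> a = 0; heap: [0-2 ALLOC][3-23 FREE]
Op 3: a = realloc(a, 1) -> a = 0; heap: [0-0 ALLOC][1-23 FREE]
Op 4: b = malloc(5) -> b = 1; heap: [0-0 ALLOC][1-5 ALLOC][6-23 FREE]
Op 5: c = malloc(7) -> c = 6; heap: [0-0 ALLOC][1-5 ALLOC][6-12 ALLOC][13-23 FREE]
Op 6: c = realloc(c, 3) -> c = 6; heap: [0-0 ALLOC][1-5 ALLOC][6-8 ALLOC][9-23 FREE]
Op 7: free(a) -> (freed a); heap: [0-0 FREE][1-5 ALLOC][6-8 ALLOC][9-23 FREE]
Op 8: d = malloc(6) -> d = 9; heap: [0-0 FREE][1-5 ALLOC][6-8 ALLOC][9-14 ALLOC][15-23 FREE]

Answer: [0-0 FREE][1-5 ALLOC][6-8 ALLOC][9-14 ALLOC][15-23 FREE]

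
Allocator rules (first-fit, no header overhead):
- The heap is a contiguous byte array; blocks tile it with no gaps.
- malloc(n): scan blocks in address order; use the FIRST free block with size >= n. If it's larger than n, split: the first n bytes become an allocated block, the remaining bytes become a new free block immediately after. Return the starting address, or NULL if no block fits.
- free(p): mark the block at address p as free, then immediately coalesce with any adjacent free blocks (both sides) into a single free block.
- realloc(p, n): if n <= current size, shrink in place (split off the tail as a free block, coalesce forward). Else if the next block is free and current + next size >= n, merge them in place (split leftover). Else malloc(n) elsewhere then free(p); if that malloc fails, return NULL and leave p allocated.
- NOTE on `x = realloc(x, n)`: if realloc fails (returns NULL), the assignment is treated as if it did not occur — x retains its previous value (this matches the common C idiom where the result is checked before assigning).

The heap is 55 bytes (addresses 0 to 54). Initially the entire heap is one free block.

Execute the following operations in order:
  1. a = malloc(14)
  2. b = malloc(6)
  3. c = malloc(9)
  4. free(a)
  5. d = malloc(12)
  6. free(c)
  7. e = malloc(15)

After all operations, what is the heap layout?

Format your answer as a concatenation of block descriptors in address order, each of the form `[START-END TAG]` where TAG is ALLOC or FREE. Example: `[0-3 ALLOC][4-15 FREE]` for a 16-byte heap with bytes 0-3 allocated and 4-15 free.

Op 1: a = malloc(14) -> a = 0; heap: [0-13 ALLOC][14-54 FREE]
Op 2: b = malloc(6) -> b = 14; heap: [0-13 ALLOC][14-19 ALLOC][20-54 FREE]
Op 3: c = malloc(9) -> c = 20; heap: [0-13 ALLOC][14-19 ALLOC][20-28 ALLOC][29-54 FREE]
Op 4: free(a) -> (freed a); heap: [0-13 FREE][14-19 ALLOC][20-28 ALLOC][29-54 FREE]
Op 5: d = malloc(12) -> d = 0; heap: [0-11 ALLOC][12-13 FREE][14-19 ALLOC][20-28 ALLOC][29-54 FREE]
Op 6: free(c) -> (freed c); heap: [0-11 ALLOC][12-13 FREE][14-19 ALLOC][20-54 FREE]
Op 7: e = malloc(15) -> e = 20; heap: [0-11 ALLOC][12-13 FREE][14-19 ALLOC][20-34 ALLOC][35-54 FREE]

Answer: [0-11 ALLOC][12-13 FREE][14-19 ALLOC][20-34 ALLOC][35-54 FREE]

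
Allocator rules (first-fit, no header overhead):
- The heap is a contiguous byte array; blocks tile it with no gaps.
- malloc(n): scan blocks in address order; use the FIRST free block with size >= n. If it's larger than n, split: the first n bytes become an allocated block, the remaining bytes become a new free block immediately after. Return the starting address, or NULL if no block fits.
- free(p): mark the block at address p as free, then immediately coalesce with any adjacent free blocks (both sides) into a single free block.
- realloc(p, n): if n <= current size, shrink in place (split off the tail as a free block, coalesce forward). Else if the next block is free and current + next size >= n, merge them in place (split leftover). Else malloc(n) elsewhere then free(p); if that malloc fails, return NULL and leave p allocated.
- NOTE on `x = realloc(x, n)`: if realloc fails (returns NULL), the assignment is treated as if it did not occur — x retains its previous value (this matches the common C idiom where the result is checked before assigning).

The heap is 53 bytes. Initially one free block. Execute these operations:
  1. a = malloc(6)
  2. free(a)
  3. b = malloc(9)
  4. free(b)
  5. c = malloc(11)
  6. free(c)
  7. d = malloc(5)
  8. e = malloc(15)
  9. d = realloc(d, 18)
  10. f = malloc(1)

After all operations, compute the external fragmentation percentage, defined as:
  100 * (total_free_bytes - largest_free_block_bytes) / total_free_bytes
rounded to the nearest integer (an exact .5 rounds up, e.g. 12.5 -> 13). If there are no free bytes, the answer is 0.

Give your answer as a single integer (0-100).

Answer: 21

Derivation:
Op 1: a = malloc(6) -> a = 0; heap: [0-5 ALLOC][6-52 FREE]
Op 2: free(a) -> (freed a); heap: [0-52 FREE]
Op 3: b = malloc(9) -> b = 0; heap: [0-8 ALLOC][9-52 FREE]
Op 4: free(b) -> (freed b); heap: [0-52 FREE]
Op 5: c = malloc(11) -> c = 0; heap: [0-10 ALLOC][11-52 FREE]
Op 6: free(c) -> (freed c); heap: [0-52 FREE]
Op 7: d = malloc(5) -> d = 0; heap: [0-4 ALLOC][5-52 FREE]
Op 8: e = malloc(15) -> e = 5; heap: [0-4 ALLOC][5-19 ALLOC][20-52 FREE]
Op 9: d = realloc(d, 18) -> d = 20; heap: [0-4 FREE][5-19 ALLOC][20-37 ALLOC][38-52 FREE]
Op 10: f = malloc(1) -> f = 0; heap: [0-0 ALLOC][1-4 FREE][5-19 ALLOC][20-37 ALLOC][38-52 FREE]
Free blocks: [4 15] total_free=19 largest=15 -> 100*(19-15)/19 = 400/19 ≈ 21.053 -> rounds to 21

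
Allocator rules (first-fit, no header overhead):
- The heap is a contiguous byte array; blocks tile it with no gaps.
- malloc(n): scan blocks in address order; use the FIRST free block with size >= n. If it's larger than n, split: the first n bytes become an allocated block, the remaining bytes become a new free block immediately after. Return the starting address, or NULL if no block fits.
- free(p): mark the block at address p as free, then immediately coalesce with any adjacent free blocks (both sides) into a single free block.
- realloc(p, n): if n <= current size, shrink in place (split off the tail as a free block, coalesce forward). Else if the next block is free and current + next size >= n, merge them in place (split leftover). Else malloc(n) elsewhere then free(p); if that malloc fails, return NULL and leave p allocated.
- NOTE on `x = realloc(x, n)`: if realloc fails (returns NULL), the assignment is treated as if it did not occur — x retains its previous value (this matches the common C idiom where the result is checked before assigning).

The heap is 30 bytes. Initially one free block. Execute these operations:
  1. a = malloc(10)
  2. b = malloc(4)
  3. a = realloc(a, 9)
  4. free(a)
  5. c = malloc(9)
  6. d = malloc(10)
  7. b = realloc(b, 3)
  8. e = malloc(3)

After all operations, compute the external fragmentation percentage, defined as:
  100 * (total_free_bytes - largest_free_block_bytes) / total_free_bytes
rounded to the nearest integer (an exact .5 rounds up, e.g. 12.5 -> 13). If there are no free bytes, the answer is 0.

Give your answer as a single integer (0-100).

Op 1: a = malloc(10) -> a = 0; heap: [0-9 ALLOC][10-29 FREE]
Op 2: b = malloc(4) -> b = 10; heap: [0-9 ALLOC][10-13 ALLOC][14-29 FREE]
Op 3: a = realloc(a, 9) -> a = 0; heap: [0-8 ALLOC][9-9 FREE][10-13 ALLOC][14-29 FREE]
Op 4: free(a) -> (freed a); heap: [0-9 FREE][10-13 ALLOC][14-29 FREE]
Op 5: c = malloc(9) -> c = 0; heap: [0-8 ALLOC][9-9 FREE][10-13 ALLOC][14-29 FREE]
Op 6: d = malloc(10) -> d = 14; heap: [0-8 ALLOC][9-9 FREE][10-13 ALLOC][14-23 ALLOC][24-29 FREE]
Op 7: b = realloc(b, 3) -> b = 10; heap: [0-8 ALLOC][9-9 FREE][10-12 ALLOC][13-13 FREE][14-23 ALLOC][24-29 FREE]
Op 8: e = malloc(3) -> e = 24; heap: [0-8 ALLOC][9-9 FREE][10-12 ALLOC][13-13 FREE][14-23 ALLOC][24-26 ALLOC][27-29 FREE]
Free blocks: [1 1 3] total_free=5 largest=3 -> 100*(5-3)/5 = 200/5 = 40

Answer: 40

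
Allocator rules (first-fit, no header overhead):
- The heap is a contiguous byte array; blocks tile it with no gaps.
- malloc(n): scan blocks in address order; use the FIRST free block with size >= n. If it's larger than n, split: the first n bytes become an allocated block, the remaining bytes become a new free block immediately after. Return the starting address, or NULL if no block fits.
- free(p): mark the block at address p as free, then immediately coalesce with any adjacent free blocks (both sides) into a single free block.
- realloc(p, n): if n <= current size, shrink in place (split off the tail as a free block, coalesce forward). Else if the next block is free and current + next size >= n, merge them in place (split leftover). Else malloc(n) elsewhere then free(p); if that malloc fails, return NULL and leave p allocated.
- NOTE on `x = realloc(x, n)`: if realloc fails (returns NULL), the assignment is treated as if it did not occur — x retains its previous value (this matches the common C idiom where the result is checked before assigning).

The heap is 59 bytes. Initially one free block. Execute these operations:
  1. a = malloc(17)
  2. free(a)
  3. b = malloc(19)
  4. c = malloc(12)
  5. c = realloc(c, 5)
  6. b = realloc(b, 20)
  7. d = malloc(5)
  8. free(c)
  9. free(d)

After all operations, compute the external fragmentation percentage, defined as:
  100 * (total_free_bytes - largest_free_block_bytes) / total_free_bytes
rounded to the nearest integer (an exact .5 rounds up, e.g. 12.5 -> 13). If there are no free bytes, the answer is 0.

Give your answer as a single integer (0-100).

Op 1: a = malloc(17) -> a = 0; heap: [0-16 ALLOC][17-58 FREE]
Op 2: free(a) -> (freed a); heap: [0-58 FREE]
Op 3: b = malloc(19) -> b = 0; heap: [0-18 ALLOC][19-58 FREE]
Op 4: c = malloc(12) -> c = 19; heap: [0-18 ALLOC][19-30 ALLOC][31-58 FREE]
Op 5: c = realloc(c, 5) -> c = 19; heap: [0-18 ALLOC][19-23 ALLOC][24-58 FREE]
Op 6: b = realloc(b, 20) -> b = 24; heap: [0-18 FREE][19-23 ALLOC][24-43 ALLOC][44-58 FREE]
Op 7: d = malloc(5) -> d = 0; heap: [0-4 ALLOC][5-18 FREE][19-23 ALLOC][24-43 ALLOC][44-58 FREE]
Op 8: free(c) -> (freed c); heap: [0-4 ALLOC][5-23 FREE][24-43 ALLOC][44-58 FREE]
Op 9: free(d) -> (freed d); heap: [0-23 FREE][24-43 ALLOC][44-58 FREE]
Free blocks: [24 15] total_free=39 largest=24 -> 100*(39-24)/39 = 1500/39 ≈ 38.462 -> rounds to 38

Answer: 38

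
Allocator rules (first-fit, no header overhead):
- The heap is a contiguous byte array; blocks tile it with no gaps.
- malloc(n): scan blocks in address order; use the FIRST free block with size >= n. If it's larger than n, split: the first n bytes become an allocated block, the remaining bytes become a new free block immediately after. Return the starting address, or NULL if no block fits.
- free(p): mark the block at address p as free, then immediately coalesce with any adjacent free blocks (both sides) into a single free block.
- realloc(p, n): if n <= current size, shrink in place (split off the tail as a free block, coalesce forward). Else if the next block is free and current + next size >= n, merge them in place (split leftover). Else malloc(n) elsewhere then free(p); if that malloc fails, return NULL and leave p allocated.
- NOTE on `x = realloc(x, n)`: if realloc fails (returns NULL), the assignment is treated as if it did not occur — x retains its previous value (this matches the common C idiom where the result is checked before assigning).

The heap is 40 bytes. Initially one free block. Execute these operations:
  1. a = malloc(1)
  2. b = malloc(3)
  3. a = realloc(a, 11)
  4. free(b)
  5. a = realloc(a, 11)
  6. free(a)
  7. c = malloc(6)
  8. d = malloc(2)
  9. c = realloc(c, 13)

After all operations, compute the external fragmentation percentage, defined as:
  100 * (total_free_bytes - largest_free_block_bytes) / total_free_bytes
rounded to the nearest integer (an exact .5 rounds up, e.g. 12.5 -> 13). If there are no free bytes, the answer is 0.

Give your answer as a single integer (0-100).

Op 1: a = malloc(1) -> a = 0; heap: [0-0 ALLOC][1-39 FREE]
Op 2: b = malloc(3) -> b = 1; heap: [0-0 ALLOC][1-3 ALLOC][4-39 FREE]
Op 3: a = realloc(a, 11) -> a = 4; heap: [0-0 FREE][1-3 ALLOC][4-14 ALLOC][15-39 FREE]
Op 4: free(b) -> (freed b); heap: [0-3 FREE][4-14 ALLOC][15-39 FREE]
Op 5: a = realloc(a, 11) -> a = 4; heap: [0-3 FREE][4-14 ALLOC][15-39 FREE]
Op 6: free(a) -> (freed a); heap: [0-39 FREE]
Op 7: c = malloc(6) -> c = 0; heap: [0-5 ALLOC][6-39 FREE]
Op 8: d = malloc(2) -> d = 6; heap: [0-5 ALLOC][6-7 ALLOC][8-39 FREE]
Op 9: c = realloc(c, 13) -> c = 8; heap: [0-5 FREE][6-7 ALLOC][8-20 ALLOC][21-39 FREE]
Free blocks: [6 19] total_free=25 largest=19 -> 100*(25-19)/25 = 600/25 = 24

Answer: 24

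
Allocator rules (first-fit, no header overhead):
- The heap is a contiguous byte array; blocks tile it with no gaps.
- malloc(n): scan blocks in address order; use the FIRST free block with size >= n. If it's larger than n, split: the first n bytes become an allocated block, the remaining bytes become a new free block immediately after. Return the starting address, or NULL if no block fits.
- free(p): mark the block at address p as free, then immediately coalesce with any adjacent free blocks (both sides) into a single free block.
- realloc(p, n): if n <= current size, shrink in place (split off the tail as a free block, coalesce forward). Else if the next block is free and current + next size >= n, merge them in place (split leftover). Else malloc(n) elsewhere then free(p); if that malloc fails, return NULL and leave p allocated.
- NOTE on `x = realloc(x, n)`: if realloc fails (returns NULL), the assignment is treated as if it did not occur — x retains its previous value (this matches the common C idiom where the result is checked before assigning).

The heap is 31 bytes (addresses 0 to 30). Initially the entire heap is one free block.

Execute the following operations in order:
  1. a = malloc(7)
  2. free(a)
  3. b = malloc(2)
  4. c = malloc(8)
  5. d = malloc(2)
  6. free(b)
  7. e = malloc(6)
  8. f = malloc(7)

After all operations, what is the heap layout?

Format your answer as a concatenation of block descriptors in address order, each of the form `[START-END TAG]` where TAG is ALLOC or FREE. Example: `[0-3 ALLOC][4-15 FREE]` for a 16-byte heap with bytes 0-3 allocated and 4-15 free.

Answer: [0-1 FREE][2-9 ALLOC][10-11 ALLOC][12-17 ALLOC][18-24 ALLOC][25-30 FREE]

Derivation:
Op 1: a = malloc(7) -> a = 0; heap: [0-6 ALLOC][7-30 FREE]
Op 2: free(a) -> (freed a); heap: [0-30 FREE]
Op 3: b = malloc(2) -> b = 0; heap: [0-1 ALLOC][2-30 FREE]
Op 4: c = malloc(8) -> c = 2; heap: [0-1 ALLOC][2-9 ALLOC][10-30 FREE]
Op 5: d = malloc(2) -> d = 10; heap: [0-1 ALLOC][2-9 ALLOC][10-11 ALLOC][12-30 FREE]
Op 6: free(b) -> (freed b); heap: [0-1 FREE][2-9 ALLOC][10-11 ALLOC][12-30 FREE]
Op 7: e = malloc(6) -> e = 12; heap: [0-1 FREE][2-9 ALLOC][10-11 ALLOC][12-17 ALLOC][18-30 FREE]
Op 8: f = malloc(7) -> f = 18; heap: [0-1 FREE][2-9 ALLOC][10-11 ALLOC][12-17 ALLOC][18-24 ALLOC][25-30 FREE]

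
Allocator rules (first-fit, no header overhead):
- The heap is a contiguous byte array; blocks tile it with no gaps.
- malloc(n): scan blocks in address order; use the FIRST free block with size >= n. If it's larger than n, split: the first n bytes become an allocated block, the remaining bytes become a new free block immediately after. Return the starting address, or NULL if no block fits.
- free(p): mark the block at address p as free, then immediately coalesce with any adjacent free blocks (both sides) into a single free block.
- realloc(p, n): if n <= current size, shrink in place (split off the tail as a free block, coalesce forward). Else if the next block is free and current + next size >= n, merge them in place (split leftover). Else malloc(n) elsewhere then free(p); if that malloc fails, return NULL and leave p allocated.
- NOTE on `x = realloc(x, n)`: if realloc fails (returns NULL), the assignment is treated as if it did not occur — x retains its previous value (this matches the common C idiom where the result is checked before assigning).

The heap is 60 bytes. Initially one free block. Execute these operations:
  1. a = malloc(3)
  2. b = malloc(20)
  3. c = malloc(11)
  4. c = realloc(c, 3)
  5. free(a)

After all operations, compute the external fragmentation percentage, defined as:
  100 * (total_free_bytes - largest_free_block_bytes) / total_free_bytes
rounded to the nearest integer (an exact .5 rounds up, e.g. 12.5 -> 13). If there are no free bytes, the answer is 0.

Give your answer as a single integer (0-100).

Op 1: a = malloc(3) -> a = 0; heap: [0-2 ALLOC][3-59 FREE]
Op 2: b = malloc(20) -> b = 3; heap: [0-2 ALLOC][3-22 ALLOC][23-59 FREE]
Op 3: c = malloc(11) -> c = 23; heap: [0-2 ALLOC][3-22 ALLOC][23-33 ALLOC][34-59 FREE]
Op 4: c = realloc(c, 3) -> c = 23; heap: [0-2 ALLOC][3-22 ALLOC][23-25 ALLOC][26-59 FREE]
Op 5: free(a) -> (freed a); heap: [0-2 FREE][3-22 ALLOC][23-25 ALLOC][26-59 FREE]
Free blocks: [3 34] total_free=37 largest=34 -> 100*(37-34)/37 = 300/37 ≈ 8.108 -> rounds to 8

Answer: 8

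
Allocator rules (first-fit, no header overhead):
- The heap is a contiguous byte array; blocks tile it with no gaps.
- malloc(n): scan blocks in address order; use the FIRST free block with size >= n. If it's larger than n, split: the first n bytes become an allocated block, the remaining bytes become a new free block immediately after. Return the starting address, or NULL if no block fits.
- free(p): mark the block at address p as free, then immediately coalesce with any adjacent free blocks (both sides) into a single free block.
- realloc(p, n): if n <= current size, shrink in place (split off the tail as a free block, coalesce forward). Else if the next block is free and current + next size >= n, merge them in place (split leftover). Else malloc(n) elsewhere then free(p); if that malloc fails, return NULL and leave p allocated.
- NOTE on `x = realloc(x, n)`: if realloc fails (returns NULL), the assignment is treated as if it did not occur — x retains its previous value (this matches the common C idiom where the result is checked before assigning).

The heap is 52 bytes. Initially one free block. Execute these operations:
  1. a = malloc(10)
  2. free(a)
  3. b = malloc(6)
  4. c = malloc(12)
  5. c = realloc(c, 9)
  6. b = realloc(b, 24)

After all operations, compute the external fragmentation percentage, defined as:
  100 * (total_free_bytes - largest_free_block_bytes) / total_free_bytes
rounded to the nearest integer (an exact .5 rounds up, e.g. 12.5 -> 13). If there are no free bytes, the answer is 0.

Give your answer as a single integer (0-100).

Answer: 32

Derivation:
Op 1: a = malloc(10) -> a = 0; heap: [0-9 ALLOC][10-51 FREE]
Op 2: free(a) -> (freed a); heap: [0-51 FREE]
Op 3: b = malloc(6) -> b = 0; heap: [0-5 ALLOC][6-51 FREE]
Op 4: c = malloc(12) -> c = 6; heap: [0-5 ALLOC][6-17 ALLOC][18-51 FREE]
Op 5: c = realloc(c, 9) -> c = 6; heap: [0-5 ALLOC][6-14 ALLOC][15-51 FREE]
Op 6: b = realloc(b, 24) -> b = 15; heap: [0-5 FREE][6-14 ALLOC][15-38 ALLOC][39-51 FREE]
Free blocks: [6 13] total_free=19 largest=13 -> 100*(19-13)/19 = 600/19 ≈ 31.579 -> rounds to 32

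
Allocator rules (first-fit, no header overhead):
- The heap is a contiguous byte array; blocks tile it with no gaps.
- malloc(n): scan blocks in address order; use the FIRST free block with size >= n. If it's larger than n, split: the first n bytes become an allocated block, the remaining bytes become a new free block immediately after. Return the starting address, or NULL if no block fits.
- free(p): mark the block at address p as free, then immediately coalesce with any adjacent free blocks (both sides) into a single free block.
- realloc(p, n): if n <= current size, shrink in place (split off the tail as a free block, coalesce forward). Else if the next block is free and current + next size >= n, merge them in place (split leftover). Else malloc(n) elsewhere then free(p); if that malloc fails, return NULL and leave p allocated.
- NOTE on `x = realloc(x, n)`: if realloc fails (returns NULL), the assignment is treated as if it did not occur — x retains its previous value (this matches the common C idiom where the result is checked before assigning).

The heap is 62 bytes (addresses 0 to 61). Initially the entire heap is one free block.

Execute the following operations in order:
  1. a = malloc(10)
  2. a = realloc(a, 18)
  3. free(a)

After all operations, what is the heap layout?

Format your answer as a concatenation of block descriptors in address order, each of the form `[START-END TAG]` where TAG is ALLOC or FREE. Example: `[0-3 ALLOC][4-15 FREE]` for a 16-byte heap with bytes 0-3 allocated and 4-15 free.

Op 1: a = malloc(10) -> a = 0; heap: [0-9 ALLOC][10-61 FREE]
Op 2: a = realloc(a, 18) -> a = 0; heap: [0-17 ALLOC][18-61 FREE]
Op 3: free(a) -> (freed a); heap: [0-61 FREE]

Answer: [0-61 FREE]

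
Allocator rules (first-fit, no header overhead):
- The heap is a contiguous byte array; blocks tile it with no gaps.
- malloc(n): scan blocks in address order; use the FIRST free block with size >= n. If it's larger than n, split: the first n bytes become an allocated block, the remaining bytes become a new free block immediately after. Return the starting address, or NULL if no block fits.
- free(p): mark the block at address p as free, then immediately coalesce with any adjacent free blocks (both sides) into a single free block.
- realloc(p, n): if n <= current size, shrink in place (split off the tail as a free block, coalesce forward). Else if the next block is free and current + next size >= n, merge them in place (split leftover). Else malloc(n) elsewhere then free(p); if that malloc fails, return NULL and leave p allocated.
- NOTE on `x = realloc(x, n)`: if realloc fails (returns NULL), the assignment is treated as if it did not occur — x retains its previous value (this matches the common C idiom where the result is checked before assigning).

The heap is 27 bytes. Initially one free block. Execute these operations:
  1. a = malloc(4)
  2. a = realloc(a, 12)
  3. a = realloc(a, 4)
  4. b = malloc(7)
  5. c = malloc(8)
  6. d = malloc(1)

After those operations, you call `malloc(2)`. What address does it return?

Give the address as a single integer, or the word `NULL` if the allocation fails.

Op 1: a = malloc(4) -> a = 0; heap: [0-3 ALLOC][4-26 FREE]
Op 2: a = realloc(a, 12) -> a = 0; heap: [0-11 ALLOC][12-26 FREE]
Op 3: a = realloc(a, 4) -> a = 0; heap: [0-3 ALLOC][4-26 FREE]
Op 4: b = malloc(7) -> b = 4; heap: [0-3 ALLOC][4-10 ALLOC][11-26 FREE]
Op 5: c = malloc(8) -> c = 11; heap: [0-3 ALLOC][4-10 ALLOC][11-18 ALLOC][19-26 FREE]
Op 6: d = malloc(1) -> d = 19; heap: [0-3 ALLOC][4-10 ALLOC][11-18 ALLOC][19-19 ALLOC][20-26 FREE]
malloc(2): first-fit scan over [0-3 ALLOC][4-10 ALLOC][11-18 ALLOC][19-19 ALLOC][20-26 FREE] -> 20

Answer: 20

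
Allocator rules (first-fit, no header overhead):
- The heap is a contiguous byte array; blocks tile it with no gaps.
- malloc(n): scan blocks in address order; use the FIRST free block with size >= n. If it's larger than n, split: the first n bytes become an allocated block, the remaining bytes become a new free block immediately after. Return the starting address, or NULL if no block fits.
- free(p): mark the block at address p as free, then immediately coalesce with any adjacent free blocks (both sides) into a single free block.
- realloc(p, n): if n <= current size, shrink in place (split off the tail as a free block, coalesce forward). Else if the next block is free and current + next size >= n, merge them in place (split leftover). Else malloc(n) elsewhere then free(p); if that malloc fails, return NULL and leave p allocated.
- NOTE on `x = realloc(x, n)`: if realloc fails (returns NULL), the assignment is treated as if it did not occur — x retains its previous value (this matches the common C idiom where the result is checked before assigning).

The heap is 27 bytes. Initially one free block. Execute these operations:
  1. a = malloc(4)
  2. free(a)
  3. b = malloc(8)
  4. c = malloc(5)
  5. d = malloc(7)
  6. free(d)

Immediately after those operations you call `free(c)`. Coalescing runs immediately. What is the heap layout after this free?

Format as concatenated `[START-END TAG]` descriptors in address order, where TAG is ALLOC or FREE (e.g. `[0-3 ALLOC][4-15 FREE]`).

Op 1: a = malloc(4) -> a = 0; heap: [0-3 ALLOC][4-26 FREE]
Op 2: free(a) -> (freed a); heap: [0-26 FREE]
Op 3: b = malloc(8) -> b = 0; heap: [0-7 ALLOC][8-26 FREE]
Op 4: c = malloc(5) -> c = 8; heap: [0-7 ALLOC][8-12 ALLOC][13-26 FREE]
Op 5: d = malloc(7) -> d = 13; heap: [0-7 ALLOC][8-12 ALLOC][13-19 ALLOC][20-26 FREE]
Op 6: free(d) -> (freed d); heap: [0-7 ALLOC][8-12 ALLOC][13-26 FREE]
free(c): c = 8 -> block [8-12 ALLOC]; mark free, coalesce with adjacent free neighbors -> [0-7 ALLOC][8-26 FREE]

Answer: [0-7 ALLOC][8-26 FREE]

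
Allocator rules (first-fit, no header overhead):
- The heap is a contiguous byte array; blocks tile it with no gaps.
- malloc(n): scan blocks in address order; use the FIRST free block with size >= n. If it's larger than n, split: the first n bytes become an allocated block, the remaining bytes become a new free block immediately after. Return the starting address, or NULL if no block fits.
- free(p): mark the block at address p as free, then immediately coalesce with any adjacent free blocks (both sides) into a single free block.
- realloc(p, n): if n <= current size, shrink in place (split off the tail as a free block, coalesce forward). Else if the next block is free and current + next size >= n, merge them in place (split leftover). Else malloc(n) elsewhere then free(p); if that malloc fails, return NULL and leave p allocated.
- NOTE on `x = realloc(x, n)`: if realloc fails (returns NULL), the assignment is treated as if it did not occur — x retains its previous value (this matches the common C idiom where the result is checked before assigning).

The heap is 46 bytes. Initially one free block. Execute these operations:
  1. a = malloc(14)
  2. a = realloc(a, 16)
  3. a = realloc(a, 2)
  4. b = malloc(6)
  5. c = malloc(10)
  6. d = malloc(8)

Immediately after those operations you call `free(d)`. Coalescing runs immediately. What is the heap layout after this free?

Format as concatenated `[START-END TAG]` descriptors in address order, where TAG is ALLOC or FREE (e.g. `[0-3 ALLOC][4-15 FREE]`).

Op 1: a = malloc(14) -> a = 0; heap: [0-13 ALLOC][14-45 FREE]
Op 2: a = realloc(a, 16) -> a = 0; heap: [0-15 ALLOC][16-45 FREE]
Op 3: a = realloc(a, 2) -> a = 0; heap: [0-1 ALLOC][2-45 FREE]
Op 4: b = malloc(6) -> b = 2; heap: [0-1 ALLOC][2-7 ALLOC][8-45 FREE]
Op 5: c = malloc(10) -> c = 8; heap: [0-1 ALLOC][2-7 ALLOC][8-17 ALLOC][18-45 FREE]
Op 6: d = malloc(8) -> d = 18; heap: [0-1 ALLOC][2-7 ALLOC][8-17 ALLOC][18-25 ALLOC][26-45 FREE]
free(d): d = 18 -> block [18-25 ALLOC]; mark free, coalesce with adjacent free neighbors -> [0-1 ALLOC][2-7 ALLOC][8-17 ALLOC][18-45 FREE]

Answer: [0-1 ALLOC][2-7 ALLOC][8-17 ALLOC][18-45 FREE]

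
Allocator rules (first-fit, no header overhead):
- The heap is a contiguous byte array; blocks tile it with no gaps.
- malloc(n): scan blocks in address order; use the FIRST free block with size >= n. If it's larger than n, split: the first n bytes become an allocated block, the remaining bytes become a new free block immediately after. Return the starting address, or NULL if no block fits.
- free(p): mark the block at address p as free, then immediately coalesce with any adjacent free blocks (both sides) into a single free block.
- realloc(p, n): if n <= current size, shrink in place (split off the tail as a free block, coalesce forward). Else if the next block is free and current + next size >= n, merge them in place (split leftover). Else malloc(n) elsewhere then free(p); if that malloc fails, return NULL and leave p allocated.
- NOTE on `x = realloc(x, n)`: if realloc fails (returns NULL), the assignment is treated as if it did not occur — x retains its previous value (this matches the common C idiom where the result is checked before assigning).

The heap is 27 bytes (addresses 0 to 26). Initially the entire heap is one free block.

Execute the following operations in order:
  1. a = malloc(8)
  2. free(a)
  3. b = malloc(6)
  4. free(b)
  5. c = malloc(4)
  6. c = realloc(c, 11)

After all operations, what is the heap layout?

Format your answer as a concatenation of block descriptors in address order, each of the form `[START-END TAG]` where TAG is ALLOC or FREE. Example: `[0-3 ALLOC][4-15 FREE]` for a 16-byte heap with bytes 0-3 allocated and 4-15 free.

Op 1: a = malloc(8) -> a = 0; heap: [0-7 ALLOC][8-26 FREE]
Op 2: free(a) -> (freed a); heap: [0-26 FREE]
Op 3: b = malloc(6) -> b = 0; heap: [0-5 ALLOC][6-26 FREE]
Op 4: free(b) -> (freed b); heap: [0-26 FREE]
Op 5: c = malloc(4) -> c = 0; heap: [0-3 ALLOC][4-26 FREE]
Op 6: c = realloc(c, 11) -> c = 0; heap: [0-10 ALLOC][11-26 FREE]

Answer: [0-10 ALLOC][11-26 FREE]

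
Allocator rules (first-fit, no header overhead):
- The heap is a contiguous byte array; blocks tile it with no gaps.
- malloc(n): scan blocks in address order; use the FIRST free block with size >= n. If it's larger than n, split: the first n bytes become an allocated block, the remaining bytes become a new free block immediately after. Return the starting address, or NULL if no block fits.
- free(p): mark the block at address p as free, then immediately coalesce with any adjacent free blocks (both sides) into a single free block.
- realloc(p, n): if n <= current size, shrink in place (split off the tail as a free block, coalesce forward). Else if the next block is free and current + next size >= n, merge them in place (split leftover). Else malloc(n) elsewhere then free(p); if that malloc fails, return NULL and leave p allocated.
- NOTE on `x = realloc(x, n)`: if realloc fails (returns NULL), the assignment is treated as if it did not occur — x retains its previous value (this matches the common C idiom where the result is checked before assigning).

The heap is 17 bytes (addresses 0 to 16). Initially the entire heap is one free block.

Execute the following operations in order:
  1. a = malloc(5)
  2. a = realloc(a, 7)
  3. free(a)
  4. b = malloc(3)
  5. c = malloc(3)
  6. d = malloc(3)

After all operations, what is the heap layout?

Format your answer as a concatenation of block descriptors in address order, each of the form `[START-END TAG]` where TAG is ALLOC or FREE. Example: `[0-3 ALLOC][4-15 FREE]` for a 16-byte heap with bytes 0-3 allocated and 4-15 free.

Op 1: a = malloc(5) -> a = 0; heap: [0-4 ALLOC][5-16 FREE]
Op 2: a = realloc(a, 7) -> a = 0; heap: [0-6 ALLOC][7-16 FREE]
Op 3: free(a) -> (freed a); heap: [0-16 FREE]
Op 4: b = malloc(3) -> b = 0; heap: [0-2 ALLOC][3-16 FREE]
Op 5: c = malloc(3) -> c = 3; heap: [0-2 ALLOC][3-5 ALLOC][6-16 FREE]
Op 6: d = malloc(3) -> d = 6; heap: [0-2 ALLOC][3-5 ALLOC][6-8 ALLOC][9-16 FREE]

Answer: [0-2 ALLOC][3-5 ALLOC][6-8 ALLOC][9-16 FREE]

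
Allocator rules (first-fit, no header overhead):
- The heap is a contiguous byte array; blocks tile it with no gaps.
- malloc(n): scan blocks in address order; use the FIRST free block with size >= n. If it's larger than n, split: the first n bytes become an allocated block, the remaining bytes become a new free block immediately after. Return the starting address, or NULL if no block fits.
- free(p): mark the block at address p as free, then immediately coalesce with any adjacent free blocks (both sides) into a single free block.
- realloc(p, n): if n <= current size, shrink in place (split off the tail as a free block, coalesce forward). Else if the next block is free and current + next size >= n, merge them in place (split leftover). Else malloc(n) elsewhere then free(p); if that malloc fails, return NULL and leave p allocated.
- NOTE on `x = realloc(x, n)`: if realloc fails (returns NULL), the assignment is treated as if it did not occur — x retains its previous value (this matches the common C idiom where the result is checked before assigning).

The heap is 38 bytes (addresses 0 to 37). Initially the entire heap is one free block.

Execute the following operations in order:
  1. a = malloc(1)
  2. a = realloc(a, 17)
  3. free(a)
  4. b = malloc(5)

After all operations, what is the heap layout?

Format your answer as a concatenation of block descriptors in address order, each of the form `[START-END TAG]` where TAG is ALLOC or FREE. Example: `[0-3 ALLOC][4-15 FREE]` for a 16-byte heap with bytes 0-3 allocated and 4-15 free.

Answer: [0-4 ALLOC][5-37 FREE]

Derivation:
Op 1: a = malloc(1) -> a = 0; heap: [0-0 ALLOC][1-37 FREE]
Op 2: a = realloc(a, 17) -> a = 0; heap: [0-16 ALLOC][17-37 FREE]
Op 3: free(a) -> (freed a); heap: [0-37 FREE]
Op 4: b = malloc(5) -> b = 0; heap: [0-4 ALLOC][5-37 FREE]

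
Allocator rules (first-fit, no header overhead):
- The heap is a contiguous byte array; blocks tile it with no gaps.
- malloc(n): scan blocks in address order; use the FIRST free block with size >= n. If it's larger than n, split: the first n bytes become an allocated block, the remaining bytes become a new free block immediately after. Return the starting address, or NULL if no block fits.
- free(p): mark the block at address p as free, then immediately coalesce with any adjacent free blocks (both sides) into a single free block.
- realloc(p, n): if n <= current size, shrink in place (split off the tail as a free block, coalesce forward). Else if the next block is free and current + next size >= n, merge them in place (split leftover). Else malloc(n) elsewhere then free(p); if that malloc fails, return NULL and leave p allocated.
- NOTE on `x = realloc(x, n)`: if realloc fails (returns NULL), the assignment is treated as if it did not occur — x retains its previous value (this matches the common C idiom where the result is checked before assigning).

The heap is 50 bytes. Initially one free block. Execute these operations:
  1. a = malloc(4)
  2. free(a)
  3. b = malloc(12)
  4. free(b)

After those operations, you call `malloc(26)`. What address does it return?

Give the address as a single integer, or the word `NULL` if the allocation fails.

Op 1: a = malloc(4) -> a = 0; heap: [0-3 ALLOC][4-49 FREE]
Op 2: free(a) -> (freed a); heap: [0-49 FREE]
Op 3: b = malloc(12) -> b = 0; heap: [0-11 ALLOC][12-49 FREE]
Op 4: free(b) -> (freed b); heap: [0-49 FREE]
malloc(26): first-fit scan over [0-49 FREE] -> 0

Answer: 0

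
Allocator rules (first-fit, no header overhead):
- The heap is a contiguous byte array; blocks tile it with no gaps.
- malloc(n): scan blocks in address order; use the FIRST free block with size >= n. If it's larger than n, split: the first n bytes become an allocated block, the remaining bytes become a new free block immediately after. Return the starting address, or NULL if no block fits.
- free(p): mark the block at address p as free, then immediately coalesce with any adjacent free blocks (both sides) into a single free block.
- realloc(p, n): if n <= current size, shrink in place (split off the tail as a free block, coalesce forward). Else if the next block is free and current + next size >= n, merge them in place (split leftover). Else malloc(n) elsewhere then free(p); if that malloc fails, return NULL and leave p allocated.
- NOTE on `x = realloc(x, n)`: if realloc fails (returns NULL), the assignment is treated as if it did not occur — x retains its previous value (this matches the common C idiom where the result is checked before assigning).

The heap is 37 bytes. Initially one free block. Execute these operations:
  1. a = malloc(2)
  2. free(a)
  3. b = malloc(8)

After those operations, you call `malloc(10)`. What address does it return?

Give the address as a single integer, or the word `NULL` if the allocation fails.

Op 1: a = malloc(2) -> a = 0; heap: [0-1 ALLOC][2-36 FREE]
Op 2: free(a) -> (freed a); heap: [0-36 FREE]
Op 3: b = malloc(8) -> b = 0; heap: [0-7 ALLOC][8-36 FREE]
malloc(10): first-fit scan over [0-7 ALLOC][8-36 FREE] -> 8

Answer: 8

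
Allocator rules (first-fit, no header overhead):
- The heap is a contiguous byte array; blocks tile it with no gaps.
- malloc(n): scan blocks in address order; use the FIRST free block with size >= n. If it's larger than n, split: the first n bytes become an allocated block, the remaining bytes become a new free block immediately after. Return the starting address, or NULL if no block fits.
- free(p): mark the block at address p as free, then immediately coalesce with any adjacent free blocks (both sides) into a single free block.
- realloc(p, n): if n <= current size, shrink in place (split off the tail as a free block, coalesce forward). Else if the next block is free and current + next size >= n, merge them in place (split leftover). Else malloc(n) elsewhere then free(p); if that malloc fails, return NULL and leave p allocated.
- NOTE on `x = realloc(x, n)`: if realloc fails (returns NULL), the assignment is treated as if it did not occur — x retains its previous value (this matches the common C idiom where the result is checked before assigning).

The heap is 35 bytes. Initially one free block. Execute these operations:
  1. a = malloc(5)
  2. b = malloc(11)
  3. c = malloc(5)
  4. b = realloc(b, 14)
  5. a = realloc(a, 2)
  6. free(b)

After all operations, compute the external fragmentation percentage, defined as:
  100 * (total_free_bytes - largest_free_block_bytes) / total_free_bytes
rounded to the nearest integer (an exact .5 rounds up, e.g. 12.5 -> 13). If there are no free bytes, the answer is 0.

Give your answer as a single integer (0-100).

Answer: 50

Derivation:
Op 1: a = malloc(5) -> a = 0; heap: [0-4 ALLOC][5-34 FREE]
Op 2: b = malloc(11) -> b = 5; heap: [0-4 ALLOC][5-15 ALLOC][16-34 FREE]
Op 3: c = malloc(5) -> c = 16; heap: [0-4 ALLOC][5-15 ALLOC][16-20 ALLOC][21-34 FREE]
Op 4: b = realloc(b, 14) -> b = 21; heap: [0-4 ALLOC][5-15 FREE][16-20 ALLOC][21-34 ALLOC]
Op 5: a = realloc(a, 2) -> a = 0; heap: [0-1 ALLOC][2-15 FREE][16-20 ALLOC][21-34 ALLOC]
Op 6: free(b) -> (freed b); heap: [0-1 ALLOC][2-15 FREE][16-20 ALLOC][21-34 FREE]
Free blocks: [14 14] total_free=28 largest=14 -> 100*(28-14)/28 = 1400/28 = 50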